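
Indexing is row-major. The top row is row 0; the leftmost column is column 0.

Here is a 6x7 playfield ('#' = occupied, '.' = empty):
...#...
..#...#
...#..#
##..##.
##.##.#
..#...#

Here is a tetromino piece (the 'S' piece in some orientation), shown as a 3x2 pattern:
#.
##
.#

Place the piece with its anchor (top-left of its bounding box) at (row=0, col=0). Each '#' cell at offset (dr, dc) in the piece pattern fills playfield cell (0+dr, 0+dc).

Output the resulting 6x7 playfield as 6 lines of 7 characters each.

Fill (0+0,0+0) = (0,0)
Fill (0+1,0+0) = (1,0)
Fill (0+1,0+1) = (1,1)
Fill (0+2,0+1) = (2,1)

Answer: #..#...
###...#
.#.#..#
##..##.
##.##.#
..#...#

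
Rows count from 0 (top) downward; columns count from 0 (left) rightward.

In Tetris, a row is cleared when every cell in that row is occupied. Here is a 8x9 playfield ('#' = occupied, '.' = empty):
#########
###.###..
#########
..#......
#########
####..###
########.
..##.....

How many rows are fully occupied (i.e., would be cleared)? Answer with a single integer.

Answer: 3

Derivation:
Check each row:
  row 0: 0 empty cells -> FULL (clear)
  row 1: 3 empty cells -> not full
  row 2: 0 empty cells -> FULL (clear)
  row 3: 8 empty cells -> not full
  row 4: 0 empty cells -> FULL (clear)
  row 5: 2 empty cells -> not full
  row 6: 1 empty cell -> not full
  row 7: 7 empty cells -> not full
Total rows cleared: 3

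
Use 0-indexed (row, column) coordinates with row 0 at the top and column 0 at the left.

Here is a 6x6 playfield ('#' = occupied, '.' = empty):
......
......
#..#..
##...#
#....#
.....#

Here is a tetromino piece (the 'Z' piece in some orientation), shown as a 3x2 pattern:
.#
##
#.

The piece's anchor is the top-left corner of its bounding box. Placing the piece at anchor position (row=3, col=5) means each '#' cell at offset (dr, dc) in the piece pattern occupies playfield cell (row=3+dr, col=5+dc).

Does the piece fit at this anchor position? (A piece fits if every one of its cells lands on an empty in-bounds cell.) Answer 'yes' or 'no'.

Check each piece cell at anchor (3, 5):
  offset (0,1) -> (3,6): out of bounds -> FAIL
  offset (1,0) -> (4,5): occupied ('#') -> FAIL
  offset (1,1) -> (4,6): out of bounds -> FAIL
  offset (2,0) -> (5,5): occupied ('#') -> FAIL
All cells valid: no

Answer: no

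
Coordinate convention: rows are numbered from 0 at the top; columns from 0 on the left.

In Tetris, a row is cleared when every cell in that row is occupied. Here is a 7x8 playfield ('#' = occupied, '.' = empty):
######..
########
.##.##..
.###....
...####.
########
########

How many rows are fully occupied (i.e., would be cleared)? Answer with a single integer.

Check each row:
  row 0: 2 empty cells -> not full
  row 1: 0 empty cells -> FULL (clear)
  row 2: 4 empty cells -> not full
  row 3: 5 empty cells -> not full
  row 4: 4 empty cells -> not full
  row 5: 0 empty cells -> FULL (clear)
  row 6: 0 empty cells -> FULL (clear)
Total rows cleared: 3

Answer: 3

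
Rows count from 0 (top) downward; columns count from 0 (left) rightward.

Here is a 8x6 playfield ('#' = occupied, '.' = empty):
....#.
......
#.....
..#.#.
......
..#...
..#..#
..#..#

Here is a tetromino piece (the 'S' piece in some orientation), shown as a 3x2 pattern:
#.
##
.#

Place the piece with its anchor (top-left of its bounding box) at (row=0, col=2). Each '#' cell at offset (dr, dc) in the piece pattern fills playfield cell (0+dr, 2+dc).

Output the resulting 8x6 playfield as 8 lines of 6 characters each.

Answer: ..#.#.
..##..
#..#..
..#.#.
......
..#...
..#..#
..#..#

Derivation:
Fill (0+0,2+0) = (0,2)
Fill (0+1,2+0) = (1,2)
Fill (0+1,2+1) = (1,3)
Fill (0+2,2+1) = (2,3)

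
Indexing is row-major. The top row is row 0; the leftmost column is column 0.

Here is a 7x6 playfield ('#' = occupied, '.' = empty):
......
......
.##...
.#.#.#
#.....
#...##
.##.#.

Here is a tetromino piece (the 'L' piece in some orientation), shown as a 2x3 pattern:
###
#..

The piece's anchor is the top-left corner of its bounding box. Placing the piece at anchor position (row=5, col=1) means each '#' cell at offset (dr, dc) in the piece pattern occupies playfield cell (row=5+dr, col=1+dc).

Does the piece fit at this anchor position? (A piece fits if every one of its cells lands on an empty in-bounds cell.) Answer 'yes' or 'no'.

Check each piece cell at anchor (5, 1):
  offset (0,0) -> (5,1): empty -> OK
  offset (0,1) -> (5,2): empty -> OK
  offset (0,2) -> (5,3): empty -> OK
  offset (1,0) -> (6,1): occupied ('#') -> FAIL
All cells valid: no

Answer: no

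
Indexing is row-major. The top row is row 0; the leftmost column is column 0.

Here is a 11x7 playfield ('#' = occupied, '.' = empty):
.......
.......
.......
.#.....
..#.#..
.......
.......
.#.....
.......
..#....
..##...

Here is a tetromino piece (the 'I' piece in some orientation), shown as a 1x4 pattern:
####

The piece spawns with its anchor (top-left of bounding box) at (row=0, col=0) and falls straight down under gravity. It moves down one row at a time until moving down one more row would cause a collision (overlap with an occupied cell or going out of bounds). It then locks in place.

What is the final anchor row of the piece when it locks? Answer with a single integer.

Answer: 2

Derivation:
Spawn at (row=0, col=0). Try each row:
  row 0: fits
  row 1: fits
  row 2: fits
  row 3: blocked -> lock at row 2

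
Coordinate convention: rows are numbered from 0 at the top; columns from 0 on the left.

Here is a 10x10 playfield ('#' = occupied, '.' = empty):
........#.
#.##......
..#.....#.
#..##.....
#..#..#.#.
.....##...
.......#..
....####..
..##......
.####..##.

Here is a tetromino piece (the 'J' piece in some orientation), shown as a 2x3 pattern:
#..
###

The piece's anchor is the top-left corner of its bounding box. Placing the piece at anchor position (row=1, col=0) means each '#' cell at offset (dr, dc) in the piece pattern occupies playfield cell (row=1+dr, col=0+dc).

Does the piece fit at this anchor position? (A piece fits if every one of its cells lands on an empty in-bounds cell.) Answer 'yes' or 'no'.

Check each piece cell at anchor (1, 0):
  offset (0,0) -> (1,0): occupied ('#') -> FAIL
  offset (1,0) -> (2,0): empty -> OK
  offset (1,1) -> (2,1): empty -> OK
  offset (1,2) -> (2,2): occupied ('#') -> FAIL
All cells valid: no

Answer: no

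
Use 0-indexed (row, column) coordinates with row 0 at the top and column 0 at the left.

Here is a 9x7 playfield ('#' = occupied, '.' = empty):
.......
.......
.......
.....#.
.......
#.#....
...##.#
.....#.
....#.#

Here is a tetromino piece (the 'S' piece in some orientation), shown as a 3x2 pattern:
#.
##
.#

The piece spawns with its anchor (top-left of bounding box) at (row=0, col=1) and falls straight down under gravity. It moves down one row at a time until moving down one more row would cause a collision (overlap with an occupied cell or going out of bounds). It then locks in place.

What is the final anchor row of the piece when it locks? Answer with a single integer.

Answer: 2

Derivation:
Spawn at (row=0, col=1). Try each row:
  row 0: fits
  row 1: fits
  row 2: fits
  row 3: blocked -> lock at row 2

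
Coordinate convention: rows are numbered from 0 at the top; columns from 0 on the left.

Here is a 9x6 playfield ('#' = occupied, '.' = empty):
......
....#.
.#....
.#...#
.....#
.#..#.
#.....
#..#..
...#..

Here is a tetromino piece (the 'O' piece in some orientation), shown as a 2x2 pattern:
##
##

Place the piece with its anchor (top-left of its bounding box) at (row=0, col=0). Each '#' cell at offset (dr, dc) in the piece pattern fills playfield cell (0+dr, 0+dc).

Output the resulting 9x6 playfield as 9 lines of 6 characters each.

Fill (0+0,0+0) = (0,0)
Fill (0+0,0+1) = (0,1)
Fill (0+1,0+0) = (1,0)
Fill (0+1,0+1) = (1,1)

Answer: ##....
##..#.
.#....
.#...#
.....#
.#..#.
#.....
#..#..
...#..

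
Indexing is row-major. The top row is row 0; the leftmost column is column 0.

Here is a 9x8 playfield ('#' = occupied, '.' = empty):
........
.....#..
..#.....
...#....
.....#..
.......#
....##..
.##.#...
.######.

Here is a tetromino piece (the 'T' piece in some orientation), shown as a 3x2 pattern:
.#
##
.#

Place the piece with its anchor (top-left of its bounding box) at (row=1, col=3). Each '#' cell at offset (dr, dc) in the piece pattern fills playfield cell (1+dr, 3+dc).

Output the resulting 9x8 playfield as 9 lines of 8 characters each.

Fill (1+0,3+1) = (1,4)
Fill (1+1,3+0) = (2,3)
Fill (1+1,3+1) = (2,4)
Fill (1+2,3+1) = (3,4)

Answer: ........
....##..
..###...
...##...
.....#..
.......#
....##..
.##.#...
.######.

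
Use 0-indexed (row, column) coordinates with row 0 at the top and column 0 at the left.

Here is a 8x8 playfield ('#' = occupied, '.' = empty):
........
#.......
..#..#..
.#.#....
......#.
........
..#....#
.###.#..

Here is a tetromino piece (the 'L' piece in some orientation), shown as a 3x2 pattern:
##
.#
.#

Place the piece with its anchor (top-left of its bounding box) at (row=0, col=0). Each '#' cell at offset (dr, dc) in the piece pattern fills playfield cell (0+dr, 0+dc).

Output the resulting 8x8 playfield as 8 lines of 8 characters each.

Answer: ##......
##......
.##..#..
.#.#....
......#.
........
..#....#
.###.#..

Derivation:
Fill (0+0,0+0) = (0,0)
Fill (0+0,0+1) = (0,1)
Fill (0+1,0+1) = (1,1)
Fill (0+2,0+1) = (2,1)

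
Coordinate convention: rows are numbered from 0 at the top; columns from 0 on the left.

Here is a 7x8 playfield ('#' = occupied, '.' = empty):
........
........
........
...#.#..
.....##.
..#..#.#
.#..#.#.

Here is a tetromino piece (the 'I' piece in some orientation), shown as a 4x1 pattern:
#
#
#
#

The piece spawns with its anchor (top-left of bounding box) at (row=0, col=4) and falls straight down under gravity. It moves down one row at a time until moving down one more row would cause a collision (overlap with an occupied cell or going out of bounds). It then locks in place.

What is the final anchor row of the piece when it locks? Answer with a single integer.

Answer: 2

Derivation:
Spawn at (row=0, col=4). Try each row:
  row 0: fits
  row 1: fits
  row 2: fits
  row 3: blocked -> lock at row 2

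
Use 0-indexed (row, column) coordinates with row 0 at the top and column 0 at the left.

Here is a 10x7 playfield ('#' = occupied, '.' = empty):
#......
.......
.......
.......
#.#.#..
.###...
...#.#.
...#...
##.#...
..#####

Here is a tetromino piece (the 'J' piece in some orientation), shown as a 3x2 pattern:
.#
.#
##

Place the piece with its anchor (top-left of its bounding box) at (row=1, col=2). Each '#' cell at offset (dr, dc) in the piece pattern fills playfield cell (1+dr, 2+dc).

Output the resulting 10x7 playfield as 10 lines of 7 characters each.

Answer: #......
...#...
...#...
..##...
#.#.#..
.###...
...#.#.
...#...
##.#...
..#####

Derivation:
Fill (1+0,2+1) = (1,3)
Fill (1+1,2+1) = (2,3)
Fill (1+2,2+0) = (3,2)
Fill (1+2,2+1) = (3,3)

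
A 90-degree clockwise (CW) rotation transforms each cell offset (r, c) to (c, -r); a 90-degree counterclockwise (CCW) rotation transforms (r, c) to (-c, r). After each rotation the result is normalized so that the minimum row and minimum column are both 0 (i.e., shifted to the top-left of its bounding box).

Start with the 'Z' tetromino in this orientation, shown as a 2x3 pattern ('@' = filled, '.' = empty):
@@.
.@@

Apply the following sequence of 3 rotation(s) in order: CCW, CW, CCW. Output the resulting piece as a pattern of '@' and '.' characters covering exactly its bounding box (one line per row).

Start:
@@.
.@@
After rotation 1 (CCW):
.@
@@
@.
After rotation 2 (CW):
@@.
.@@
After rotation 3 (CCW):
.@
@@
@.

Answer: .@
@@
@.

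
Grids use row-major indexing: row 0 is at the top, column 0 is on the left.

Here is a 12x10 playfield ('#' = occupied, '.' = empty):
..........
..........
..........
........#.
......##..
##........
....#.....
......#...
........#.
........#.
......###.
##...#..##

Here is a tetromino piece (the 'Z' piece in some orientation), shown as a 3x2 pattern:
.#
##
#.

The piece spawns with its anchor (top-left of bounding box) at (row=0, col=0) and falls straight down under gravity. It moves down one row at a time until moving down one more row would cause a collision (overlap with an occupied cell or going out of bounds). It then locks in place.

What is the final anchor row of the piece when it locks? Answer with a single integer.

Answer: 2

Derivation:
Spawn at (row=0, col=0). Try each row:
  row 0: fits
  row 1: fits
  row 2: fits
  row 3: blocked -> lock at row 2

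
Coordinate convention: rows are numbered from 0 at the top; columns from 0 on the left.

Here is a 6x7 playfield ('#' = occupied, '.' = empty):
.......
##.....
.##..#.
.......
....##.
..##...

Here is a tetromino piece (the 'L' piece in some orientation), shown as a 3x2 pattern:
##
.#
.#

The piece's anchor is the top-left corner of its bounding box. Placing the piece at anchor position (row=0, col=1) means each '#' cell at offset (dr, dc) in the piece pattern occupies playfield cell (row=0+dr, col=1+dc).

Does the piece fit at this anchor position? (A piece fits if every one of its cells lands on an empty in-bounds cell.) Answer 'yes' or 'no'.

Check each piece cell at anchor (0, 1):
  offset (0,0) -> (0,1): empty -> OK
  offset (0,1) -> (0,2): empty -> OK
  offset (1,1) -> (1,2): empty -> OK
  offset (2,1) -> (2,2): occupied ('#') -> FAIL
All cells valid: no

Answer: no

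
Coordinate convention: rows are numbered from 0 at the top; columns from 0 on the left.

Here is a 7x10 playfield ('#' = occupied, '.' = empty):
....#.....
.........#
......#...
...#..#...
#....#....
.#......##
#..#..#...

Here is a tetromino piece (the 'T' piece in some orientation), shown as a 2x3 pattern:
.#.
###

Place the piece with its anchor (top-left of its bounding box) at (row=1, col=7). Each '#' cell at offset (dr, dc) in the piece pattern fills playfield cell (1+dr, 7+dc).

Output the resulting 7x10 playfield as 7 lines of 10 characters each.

Answer: ....#.....
........##
......####
...#..#...
#....#....
.#......##
#..#..#...

Derivation:
Fill (1+0,7+1) = (1,8)
Fill (1+1,7+0) = (2,7)
Fill (1+1,7+1) = (2,8)
Fill (1+1,7+2) = (2,9)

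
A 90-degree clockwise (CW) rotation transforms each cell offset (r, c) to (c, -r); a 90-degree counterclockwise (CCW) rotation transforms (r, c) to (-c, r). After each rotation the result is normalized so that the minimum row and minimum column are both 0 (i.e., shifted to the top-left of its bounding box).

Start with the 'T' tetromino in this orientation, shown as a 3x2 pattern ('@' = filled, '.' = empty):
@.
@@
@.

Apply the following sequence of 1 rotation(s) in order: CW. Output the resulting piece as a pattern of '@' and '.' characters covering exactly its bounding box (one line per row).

Start:
@.
@@
@.
After rotation 1 (CW):
@@@
.@.

Answer: @@@
.@.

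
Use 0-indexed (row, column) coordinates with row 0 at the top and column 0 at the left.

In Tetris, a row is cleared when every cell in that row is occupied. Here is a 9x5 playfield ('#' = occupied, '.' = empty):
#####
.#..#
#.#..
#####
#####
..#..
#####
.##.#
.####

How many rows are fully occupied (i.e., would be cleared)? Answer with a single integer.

Check each row:
  row 0: 0 empty cells -> FULL (clear)
  row 1: 3 empty cells -> not full
  row 2: 3 empty cells -> not full
  row 3: 0 empty cells -> FULL (clear)
  row 4: 0 empty cells -> FULL (clear)
  row 5: 4 empty cells -> not full
  row 6: 0 empty cells -> FULL (clear)
  row 7: 2 empty cells -> not full
  row 8: 1 empty cell -> not full
Total rows cleared: 4

Answer: 4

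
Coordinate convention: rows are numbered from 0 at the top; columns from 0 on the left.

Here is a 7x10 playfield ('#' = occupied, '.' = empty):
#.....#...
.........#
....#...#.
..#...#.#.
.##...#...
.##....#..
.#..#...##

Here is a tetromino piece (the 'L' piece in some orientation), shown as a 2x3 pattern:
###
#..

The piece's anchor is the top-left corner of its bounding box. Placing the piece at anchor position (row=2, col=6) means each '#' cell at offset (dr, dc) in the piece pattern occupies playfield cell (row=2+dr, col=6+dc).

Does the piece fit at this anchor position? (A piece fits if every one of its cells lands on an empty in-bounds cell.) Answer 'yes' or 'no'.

Check each piece cell at anchor (2, 6):
  offset (0,0) -> (2,6): empty -> OK
  offset (0,1) -> (2,7): empty -> OK
  offset (0,2) -> (2,8): occupied ('#') -> FAIL
  offset (1,0) -> (3,6): occupied ('#') -> FAIL
All cells valid: no

Answer: no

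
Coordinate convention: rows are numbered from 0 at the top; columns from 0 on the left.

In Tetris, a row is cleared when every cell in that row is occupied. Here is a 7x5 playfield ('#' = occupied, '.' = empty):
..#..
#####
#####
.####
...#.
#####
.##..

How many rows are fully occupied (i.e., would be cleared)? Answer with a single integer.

Answer: 3

Derivation:
Check each row:
  row 0: 4 empty cells -> not full
  row 1: 0 empty cells -> FULL (clear)
  row 2: 0 empty cells -> FULL (clear)
  row 3: 1 empty cell -> not full
  row 4: 4 empty cells -> not full
  row 5: 0 empty cells -> FULL (clear)
  row 6: 3 empty cells -> not full
Total rows cleared: 3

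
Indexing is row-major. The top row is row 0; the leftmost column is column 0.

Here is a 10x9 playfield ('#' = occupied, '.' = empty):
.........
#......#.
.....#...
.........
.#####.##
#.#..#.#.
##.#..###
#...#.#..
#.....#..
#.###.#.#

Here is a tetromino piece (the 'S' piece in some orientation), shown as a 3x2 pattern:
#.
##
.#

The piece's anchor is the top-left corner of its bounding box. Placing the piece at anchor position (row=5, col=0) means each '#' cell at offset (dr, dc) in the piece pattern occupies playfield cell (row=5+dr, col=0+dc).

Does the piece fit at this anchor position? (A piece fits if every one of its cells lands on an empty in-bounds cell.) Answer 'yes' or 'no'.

Check each piece cell at anchor (5, 0):
  offset (0,0) -> (5,0): occupied ('#') -> FAIL
  offset (1,0) -> (6,0): occupied ('#') -> FAIL
  offset (1,1) -> (6,1): occupied ('#') -> FAIL
  offset (2,1) -> (7,1): empty -> OK
All cells valid: no

Answer: no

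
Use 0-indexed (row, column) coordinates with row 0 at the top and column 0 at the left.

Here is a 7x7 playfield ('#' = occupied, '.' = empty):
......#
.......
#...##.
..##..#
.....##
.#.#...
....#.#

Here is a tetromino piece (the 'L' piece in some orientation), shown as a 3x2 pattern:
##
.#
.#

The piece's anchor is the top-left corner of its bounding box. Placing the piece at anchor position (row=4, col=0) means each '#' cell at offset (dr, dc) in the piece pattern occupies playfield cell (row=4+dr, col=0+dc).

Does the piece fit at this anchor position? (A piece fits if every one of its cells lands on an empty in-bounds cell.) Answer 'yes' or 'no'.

Answer: no

Derivation:
Check each piece cell at anchor (4, 0):
  offset (0,0) -> (4,0): empty -> OK
  offset (0,1) -> (4,1): empty -> OK
  offset (1,1) -> (5,1): occupied ('#') -> FAIL
  offset (2,1) -> (6,1): empty -> OK
All cells valid: no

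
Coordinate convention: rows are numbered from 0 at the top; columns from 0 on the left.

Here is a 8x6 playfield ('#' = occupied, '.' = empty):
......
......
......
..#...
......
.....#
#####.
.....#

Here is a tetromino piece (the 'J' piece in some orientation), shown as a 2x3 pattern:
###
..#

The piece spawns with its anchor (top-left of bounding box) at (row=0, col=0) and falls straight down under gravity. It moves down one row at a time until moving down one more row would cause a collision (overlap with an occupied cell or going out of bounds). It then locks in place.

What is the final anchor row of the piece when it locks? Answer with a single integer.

Answer: 1

Derivation:
Spawn at (row=0, col=0). Try each row:
  row 0: fits
  row 1: fits
  row 2: blocked -> lock at row 1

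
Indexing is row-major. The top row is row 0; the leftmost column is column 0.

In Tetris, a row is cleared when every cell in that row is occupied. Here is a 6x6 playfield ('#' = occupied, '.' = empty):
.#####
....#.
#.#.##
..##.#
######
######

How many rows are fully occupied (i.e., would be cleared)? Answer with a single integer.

Answer: 2

Derivation:
Check each row:
  row 0: 1 empty cell -> not full
  row 1: 5 empty cells -> not full
  row 2: 2 empty cells -> not full
  row 3: 3 empty cells -> not full
  row 4: 0 empty cells -> FULL (clear)
  row 5: 0 empty cells -> FULL (clear)
Total rows cleared: 2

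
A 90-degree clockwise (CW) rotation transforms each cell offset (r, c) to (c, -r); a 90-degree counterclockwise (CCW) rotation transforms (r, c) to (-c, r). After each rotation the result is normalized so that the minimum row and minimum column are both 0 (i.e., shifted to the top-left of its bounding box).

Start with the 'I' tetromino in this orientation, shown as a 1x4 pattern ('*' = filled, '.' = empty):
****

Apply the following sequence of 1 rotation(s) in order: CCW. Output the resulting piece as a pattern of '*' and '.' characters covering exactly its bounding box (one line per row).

Start:
****
After rotation 1 (CCW):
*
*
*
*

Answer: *
*
*
*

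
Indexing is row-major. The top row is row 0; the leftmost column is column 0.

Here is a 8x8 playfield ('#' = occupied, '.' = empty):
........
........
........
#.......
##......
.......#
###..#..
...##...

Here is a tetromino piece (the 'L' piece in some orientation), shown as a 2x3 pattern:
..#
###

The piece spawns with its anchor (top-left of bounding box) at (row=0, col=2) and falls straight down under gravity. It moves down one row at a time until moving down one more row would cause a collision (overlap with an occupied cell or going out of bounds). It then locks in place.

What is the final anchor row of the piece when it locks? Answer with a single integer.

Spawn at (row=0, col=2). Try each row:
  row 0: fits
  row 1: fits
  row 2: fits
  row 3: fits
  row 4: fits
  row 5: blocked -> lock at row 4

Answer: 4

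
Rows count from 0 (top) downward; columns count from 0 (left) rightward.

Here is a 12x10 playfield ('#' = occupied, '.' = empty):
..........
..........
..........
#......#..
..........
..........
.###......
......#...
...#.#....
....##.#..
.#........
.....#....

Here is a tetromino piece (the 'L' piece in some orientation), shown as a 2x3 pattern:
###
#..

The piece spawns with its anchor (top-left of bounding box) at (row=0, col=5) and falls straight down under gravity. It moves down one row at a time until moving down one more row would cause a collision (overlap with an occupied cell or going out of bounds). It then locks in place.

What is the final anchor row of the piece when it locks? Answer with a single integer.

Answer: 2

Derivation:
Spawn at (row=0, col=5). Try each row:
  row 0: fits
  row 1: fits
  row 2: fits
  row 3: blocked -> lock at row 2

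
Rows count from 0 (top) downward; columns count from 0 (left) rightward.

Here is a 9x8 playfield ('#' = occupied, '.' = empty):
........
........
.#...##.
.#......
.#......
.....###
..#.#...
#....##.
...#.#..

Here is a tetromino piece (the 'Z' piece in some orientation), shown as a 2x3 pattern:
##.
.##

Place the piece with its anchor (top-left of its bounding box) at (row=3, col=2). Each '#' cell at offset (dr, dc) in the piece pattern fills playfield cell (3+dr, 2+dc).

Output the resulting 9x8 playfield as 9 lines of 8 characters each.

Fill (3+0,2+0) = (3,2)
Fill (3+0,2+1) = (3,3)
Fill (3+1,2+1) = (4,3)
Fill (3+1,2+2) = (4,4)

Answer: ........
........
.#...##.
.###....
.#.##...
.....###
..#.#...
#....##.
...#.#..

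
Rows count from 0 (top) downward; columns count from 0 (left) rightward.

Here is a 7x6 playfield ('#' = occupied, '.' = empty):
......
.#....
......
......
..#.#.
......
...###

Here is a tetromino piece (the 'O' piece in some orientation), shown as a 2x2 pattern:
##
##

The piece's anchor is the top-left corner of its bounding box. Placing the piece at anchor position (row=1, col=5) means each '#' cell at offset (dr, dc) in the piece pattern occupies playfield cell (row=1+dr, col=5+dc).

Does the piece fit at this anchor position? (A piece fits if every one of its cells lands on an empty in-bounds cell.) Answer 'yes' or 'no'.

Answer: no

Derivation:
Check each piece cell at anchor (1, 5):
  offset (0,0) -> (1,5): empty -> OK
  offset (0,1) -> (1,6): out of bounds -> FAIL
  offset (1,0) -> (2,5): empty -> OK
  offset (1,1) -> (2,6): out of bounds -> FAIL
All cells valid: no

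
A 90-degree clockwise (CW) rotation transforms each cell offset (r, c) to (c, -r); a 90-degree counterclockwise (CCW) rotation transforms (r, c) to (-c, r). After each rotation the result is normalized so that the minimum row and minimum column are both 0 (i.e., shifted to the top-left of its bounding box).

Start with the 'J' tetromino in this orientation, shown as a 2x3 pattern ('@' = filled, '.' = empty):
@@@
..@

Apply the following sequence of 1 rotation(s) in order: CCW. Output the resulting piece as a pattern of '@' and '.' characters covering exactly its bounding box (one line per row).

Start:
@@@
..@
After rotation 1 (CCW):
@@
@.
@.

Answer: @@
@.
@.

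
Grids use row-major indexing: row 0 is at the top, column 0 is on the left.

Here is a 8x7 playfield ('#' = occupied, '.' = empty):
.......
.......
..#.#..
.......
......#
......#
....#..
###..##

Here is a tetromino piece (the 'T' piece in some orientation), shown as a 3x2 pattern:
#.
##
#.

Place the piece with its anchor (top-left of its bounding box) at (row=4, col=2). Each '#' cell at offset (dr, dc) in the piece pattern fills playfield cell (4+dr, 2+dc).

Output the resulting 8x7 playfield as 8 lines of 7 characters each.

Answer: .......
.......
..#.#..
.......
..#...#
..##..#
..#.#..
###..##

Derivation:
Fill (4+0,2+0) = (4,2)
Fill (4+1,2+0) = (5,2)
Fill (4+1,2+1) = (5,3)
Fill (4+2,2+0) = (6,2)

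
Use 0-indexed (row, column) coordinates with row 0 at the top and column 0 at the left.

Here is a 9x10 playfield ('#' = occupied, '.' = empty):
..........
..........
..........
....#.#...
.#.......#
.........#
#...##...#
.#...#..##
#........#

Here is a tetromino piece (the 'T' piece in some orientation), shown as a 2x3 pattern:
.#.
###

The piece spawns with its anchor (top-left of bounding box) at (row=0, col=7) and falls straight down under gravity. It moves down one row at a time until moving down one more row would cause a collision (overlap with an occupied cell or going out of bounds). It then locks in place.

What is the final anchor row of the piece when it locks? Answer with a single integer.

Answer: 2

Derivation:
Spawn at (row=0, col=7). Try each row:
  row 0: fits
  row 1: fits
  row 2: fits
  row 3: blocked -> lock at row 2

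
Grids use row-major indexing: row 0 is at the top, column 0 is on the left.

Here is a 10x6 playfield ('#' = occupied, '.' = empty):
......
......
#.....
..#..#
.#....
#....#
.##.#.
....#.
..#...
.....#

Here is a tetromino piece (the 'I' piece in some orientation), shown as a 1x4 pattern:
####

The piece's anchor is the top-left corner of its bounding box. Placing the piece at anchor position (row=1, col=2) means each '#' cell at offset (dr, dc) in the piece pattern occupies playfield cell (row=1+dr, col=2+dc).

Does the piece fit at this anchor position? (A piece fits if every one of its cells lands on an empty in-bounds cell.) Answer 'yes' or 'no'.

Check each piece cell at anchor (1, 2):
  offset (0,0) -> (1,2): empty -> OK
  offset (0,1) -> (1,3): empty -> OK
  offset (0,2) -> (1,4): empty -> OK
  offset (0,3) -> (1,5): empty -> OK
All cells valid: yes

Answer: yes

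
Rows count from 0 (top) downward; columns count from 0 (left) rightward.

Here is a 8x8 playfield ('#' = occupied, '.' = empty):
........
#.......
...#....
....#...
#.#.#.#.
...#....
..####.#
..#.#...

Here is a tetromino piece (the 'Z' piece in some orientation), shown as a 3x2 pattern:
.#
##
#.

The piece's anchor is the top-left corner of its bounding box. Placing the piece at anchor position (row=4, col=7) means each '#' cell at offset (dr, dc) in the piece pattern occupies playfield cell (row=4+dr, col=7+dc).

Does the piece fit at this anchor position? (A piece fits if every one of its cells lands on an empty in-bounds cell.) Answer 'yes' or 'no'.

Check each piece cell at anchor (4, 7):
  offset (0,1) -> (4,8): out of bounds -> FAIL
  offset (1,0) -> (5,7): empty -> OK
  offset (1,1) -> (5,8): out of bounds -> FAIL
  offset (2,0) -> (6,7): occupied ('#') -> FAIL
All cells valid: no

Answer: no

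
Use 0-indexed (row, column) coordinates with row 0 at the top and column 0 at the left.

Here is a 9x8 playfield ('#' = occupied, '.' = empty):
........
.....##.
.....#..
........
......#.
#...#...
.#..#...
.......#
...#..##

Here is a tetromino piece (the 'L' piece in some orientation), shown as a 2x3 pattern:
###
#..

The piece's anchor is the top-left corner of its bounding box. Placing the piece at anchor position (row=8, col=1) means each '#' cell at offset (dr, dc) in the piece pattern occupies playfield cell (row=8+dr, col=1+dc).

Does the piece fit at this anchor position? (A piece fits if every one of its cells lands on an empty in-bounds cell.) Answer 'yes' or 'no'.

Check each piece cell at anchor (8, 1):
  offset (0,0) -> (8,1): empty -> OK
  offset (0,1) -> (8,2): empty -> OK
  offset (0,2) -> (8,3): occupied ('#') -> FAIL
  offset (1,0) -> (9,1): out of bounds -> FAIL
All cells valid: no

Answer: no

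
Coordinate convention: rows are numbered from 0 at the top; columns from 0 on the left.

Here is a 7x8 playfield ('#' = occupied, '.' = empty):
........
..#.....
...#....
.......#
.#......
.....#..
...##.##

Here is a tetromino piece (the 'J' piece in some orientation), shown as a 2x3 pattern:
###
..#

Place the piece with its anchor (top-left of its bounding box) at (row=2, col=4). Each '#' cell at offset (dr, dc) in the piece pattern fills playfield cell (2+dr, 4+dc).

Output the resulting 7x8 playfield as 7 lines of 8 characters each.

Answer: ........
..#.....
...####.
......##
.#......
.....#..
...##.##

Derivation:
Fill (2+0,4+0) = (2,4)
Fill (2+0,4+1) = (2,5)
Fill (2+0,4+2) = (2,6)
Fill (2+1,4+2) = (3,6)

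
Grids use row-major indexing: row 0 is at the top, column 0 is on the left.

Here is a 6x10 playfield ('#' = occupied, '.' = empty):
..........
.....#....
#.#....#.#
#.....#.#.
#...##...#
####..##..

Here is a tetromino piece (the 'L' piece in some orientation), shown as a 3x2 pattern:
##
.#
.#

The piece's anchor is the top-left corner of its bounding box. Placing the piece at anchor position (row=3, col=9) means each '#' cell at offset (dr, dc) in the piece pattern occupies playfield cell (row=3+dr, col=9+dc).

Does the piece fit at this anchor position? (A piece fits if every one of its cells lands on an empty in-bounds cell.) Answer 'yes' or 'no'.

Check each piece cell at anchor (3, 9):
  offset (0,0) -> (3,9): empty -> OK
  offset (0,1) -> (3,10): out of bounds -> FAIL
  offset (1,1) -> (4,10): out of bounds -> FAIL
  offset (2,1) -> (5,10): out of bounds -> FAIL
All cells valid: no

Answer: no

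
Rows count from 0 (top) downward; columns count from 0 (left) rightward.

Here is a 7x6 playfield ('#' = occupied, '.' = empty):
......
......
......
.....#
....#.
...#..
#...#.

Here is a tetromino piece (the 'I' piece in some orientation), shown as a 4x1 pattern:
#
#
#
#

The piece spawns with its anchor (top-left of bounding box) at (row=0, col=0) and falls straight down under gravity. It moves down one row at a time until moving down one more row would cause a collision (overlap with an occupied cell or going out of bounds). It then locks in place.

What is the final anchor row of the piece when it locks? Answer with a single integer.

Answer: 2

Derivation:
Spawn at (row=0, col=0). Try each row:
  row 0: fits
  row 1: fits
  row 2: fits
  row 3: blocked -> lock at row 2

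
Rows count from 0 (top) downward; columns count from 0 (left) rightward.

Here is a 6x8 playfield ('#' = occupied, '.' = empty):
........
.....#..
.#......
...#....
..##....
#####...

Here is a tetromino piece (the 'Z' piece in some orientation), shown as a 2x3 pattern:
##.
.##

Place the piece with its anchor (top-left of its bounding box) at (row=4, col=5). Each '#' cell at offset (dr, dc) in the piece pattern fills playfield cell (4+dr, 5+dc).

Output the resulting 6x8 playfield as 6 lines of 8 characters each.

Answer: ........
.....#..
.#......
...#....
..##.##.
#####.##

Derivation:
Fill (4+0,5+0) = (4,5)
Fill (4+0,5+1) = (4,6)
Fill (4+1,5+1) = (5,6)
Fill (4+1,5+2) = (5,7)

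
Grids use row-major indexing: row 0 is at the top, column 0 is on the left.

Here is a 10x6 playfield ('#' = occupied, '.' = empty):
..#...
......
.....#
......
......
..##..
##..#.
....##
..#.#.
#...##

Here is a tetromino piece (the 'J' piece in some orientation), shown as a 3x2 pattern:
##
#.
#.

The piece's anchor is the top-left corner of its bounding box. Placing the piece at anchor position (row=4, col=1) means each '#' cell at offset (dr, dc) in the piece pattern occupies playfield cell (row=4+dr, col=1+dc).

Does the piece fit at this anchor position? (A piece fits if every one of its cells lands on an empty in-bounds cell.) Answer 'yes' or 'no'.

Check each piece cell at anchor (4, 1):
  offset (0,0) -> (4,1): empty -> OK
  offset (0,1) -> (4,2): empty -> OK
  offset (1,0) -> (5,1): empty -> OK
  offset (2,0) -> (6,1): occupied ('#') -> FAIL
All cells valid: no

Answer: no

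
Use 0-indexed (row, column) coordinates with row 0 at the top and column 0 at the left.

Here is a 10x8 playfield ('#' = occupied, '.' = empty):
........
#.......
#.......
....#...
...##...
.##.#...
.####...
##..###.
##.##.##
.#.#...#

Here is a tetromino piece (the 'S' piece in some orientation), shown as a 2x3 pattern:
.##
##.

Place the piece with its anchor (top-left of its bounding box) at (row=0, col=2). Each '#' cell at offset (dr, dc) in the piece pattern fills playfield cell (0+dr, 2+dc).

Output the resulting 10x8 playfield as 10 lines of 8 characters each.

Answer: ...##...
#.##....
#.......
....#...
...##...
.##.#...
.####...
##..###.
##.##.##
.#.#...#

Derivation:
Fill (0+0,2+1) = (0,3)
Fill (0+0,2+2) = (0,4)
Fill (0+1,2+0) = (1,2)
Fill (0+1,2+1) = (1,3)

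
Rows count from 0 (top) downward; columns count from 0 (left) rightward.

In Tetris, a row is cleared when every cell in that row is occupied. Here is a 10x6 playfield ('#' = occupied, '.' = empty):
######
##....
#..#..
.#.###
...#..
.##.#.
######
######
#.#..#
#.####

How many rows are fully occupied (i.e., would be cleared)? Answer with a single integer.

Check each row:
  row 0: 0 empty cells -> FULL (clear)
  row 1: 4 empty cells -> not full
  row 2: 4 empty cells -> not full
  row 3: 2 empty cells -> not full
  row 4: 5 empty cells -> not full
  row 5: 3 empty cells -> not full
  row 6: 0 empty cells -> FULL (clear)
  row 7: 0 empty cells -> FULL (clear)
  row 8: 3 empty cells -> not full
  row 9: 1 empty cell -> not full
Total rows cleared: 3

Answer: 3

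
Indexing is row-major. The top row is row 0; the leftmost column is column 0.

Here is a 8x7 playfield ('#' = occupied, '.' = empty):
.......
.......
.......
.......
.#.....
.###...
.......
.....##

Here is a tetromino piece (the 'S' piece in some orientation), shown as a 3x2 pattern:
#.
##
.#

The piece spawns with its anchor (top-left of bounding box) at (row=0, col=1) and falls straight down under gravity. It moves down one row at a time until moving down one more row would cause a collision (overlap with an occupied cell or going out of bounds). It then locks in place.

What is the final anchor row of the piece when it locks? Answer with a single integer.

Spawn at (row=0, col=1). Try each row:
  row 0: fits
  row 1: fits
  row 2: fits
  row 3: blocked -> lock at row 2

Answer: 2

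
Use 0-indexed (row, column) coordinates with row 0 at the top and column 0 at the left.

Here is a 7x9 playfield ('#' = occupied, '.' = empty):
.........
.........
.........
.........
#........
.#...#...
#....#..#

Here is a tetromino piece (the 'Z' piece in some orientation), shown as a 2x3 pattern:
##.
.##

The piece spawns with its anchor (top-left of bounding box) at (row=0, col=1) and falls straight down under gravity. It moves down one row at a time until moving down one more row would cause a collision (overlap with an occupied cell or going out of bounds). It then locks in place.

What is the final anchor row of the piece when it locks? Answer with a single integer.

Spawn at (row=0, col=1). Try each row:
  row 0: fits
  row 1: fits
  row 2: fits
  row 3: fits
  row 4: fits
  row 5: blocked -> lock at row 4

Answer: 4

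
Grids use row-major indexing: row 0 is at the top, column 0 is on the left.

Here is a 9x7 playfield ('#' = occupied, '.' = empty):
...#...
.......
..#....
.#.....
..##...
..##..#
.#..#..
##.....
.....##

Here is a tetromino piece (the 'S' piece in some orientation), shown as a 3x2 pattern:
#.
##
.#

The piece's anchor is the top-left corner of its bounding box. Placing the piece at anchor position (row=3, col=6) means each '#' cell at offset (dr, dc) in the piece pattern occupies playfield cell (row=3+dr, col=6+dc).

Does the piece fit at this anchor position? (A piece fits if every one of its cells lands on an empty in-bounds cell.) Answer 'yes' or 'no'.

Answer: no

Derivation:
Check each piece cell at anchor (3, 6):
  offset (0,0) -> (3,6): empty -> OK
  offset (1,0) -> (4,6): empty -> OK
  offset (1,1) -> (4,7): out of bounds -> FAIL
  offset (2,1) -> (5,7): out of bounds -> FAIL
All cells valid: no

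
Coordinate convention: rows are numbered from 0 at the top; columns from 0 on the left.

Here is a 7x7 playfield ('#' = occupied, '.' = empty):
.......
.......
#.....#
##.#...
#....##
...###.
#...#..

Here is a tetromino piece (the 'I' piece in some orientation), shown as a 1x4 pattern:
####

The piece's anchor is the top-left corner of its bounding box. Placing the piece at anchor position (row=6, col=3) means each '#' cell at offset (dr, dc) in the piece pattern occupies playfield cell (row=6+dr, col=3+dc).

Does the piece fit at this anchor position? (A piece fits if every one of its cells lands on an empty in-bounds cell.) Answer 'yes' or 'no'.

Answer: no

Derivation:
Check each piece cell at anchor (6, 3):
  offset (0,0) -> (6,3): empty -> OK
  offset (0,1) -> (6,4): occupied ('#') -> FAIL
  offset (0,2) -> (6,5): empty -> OK
  offset (0,3) -> (6,6): empty -> OK
All cells valid: no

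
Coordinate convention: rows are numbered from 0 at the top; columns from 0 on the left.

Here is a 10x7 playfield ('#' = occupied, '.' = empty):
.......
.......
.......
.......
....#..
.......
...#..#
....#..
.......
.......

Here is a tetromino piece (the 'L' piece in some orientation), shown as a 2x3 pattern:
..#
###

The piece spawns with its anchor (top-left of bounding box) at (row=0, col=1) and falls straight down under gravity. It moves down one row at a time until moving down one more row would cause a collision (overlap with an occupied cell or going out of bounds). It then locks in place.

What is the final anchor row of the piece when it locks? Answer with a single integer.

Answer: 4

Derivation:
Spawn at (row=0, col=1). Try each row:
  row 0: fits
  row 1: fits
  row 2: fits
  row 3: fits
  row 4: fits
  row 5: blocked -> lock at row 4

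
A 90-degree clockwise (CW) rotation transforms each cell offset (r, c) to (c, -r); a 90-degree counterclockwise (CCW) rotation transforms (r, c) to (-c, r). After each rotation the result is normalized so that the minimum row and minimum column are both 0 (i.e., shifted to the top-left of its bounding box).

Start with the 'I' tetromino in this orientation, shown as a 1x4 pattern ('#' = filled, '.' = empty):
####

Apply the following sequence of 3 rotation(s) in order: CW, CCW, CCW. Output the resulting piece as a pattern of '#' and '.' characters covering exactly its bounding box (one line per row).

Answer: #
#
#
#

Derivation:
Start:
####
After rotation 1 (CW):
#
#
#
#
After rotation 2 (CCW):
####
After rotation 3 (CCW):
#
#
#
#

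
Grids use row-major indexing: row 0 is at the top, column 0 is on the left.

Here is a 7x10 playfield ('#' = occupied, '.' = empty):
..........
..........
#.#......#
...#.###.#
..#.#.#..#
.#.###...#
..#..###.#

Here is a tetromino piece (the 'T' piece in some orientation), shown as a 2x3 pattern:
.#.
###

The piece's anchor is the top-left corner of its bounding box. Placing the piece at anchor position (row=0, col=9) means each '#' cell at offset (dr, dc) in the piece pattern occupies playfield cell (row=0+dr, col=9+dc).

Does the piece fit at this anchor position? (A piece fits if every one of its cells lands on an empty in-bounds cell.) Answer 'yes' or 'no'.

Check each piece cell at anchor (0, 9):
  offset (0,1) -> (0,10): out of bounds -> FAIL
  offset (1,0) -> (1,9): empty -> OK
  offset (1,1) -> (1,10): out of bounds -> FAIL
  offset (1,2) -> (1,11): out of bounds -> FAIL
All cells valid: no

Answer: no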